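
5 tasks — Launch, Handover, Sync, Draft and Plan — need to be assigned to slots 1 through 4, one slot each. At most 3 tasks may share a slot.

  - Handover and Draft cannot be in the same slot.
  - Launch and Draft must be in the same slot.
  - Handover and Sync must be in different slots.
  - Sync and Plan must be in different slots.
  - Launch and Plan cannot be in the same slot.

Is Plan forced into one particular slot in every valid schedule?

Plan can be 1 (e.g. Plan=1; Handover=1; Launch=2; Draft=2; Sync=2) or 2 (e.g. Launch -> 1, Plan -> 2, Draft -> 1, Sync -> 1, Handover -> 2).

No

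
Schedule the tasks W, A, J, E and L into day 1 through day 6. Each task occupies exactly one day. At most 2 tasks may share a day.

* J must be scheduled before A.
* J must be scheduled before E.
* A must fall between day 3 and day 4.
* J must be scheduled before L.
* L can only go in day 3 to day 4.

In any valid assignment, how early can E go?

Precedence pushes E to at least day 2.
E at day 2 is achievable: J=day 1; L=day 3; A=day 3; W=day 1; E=day 2.

day 2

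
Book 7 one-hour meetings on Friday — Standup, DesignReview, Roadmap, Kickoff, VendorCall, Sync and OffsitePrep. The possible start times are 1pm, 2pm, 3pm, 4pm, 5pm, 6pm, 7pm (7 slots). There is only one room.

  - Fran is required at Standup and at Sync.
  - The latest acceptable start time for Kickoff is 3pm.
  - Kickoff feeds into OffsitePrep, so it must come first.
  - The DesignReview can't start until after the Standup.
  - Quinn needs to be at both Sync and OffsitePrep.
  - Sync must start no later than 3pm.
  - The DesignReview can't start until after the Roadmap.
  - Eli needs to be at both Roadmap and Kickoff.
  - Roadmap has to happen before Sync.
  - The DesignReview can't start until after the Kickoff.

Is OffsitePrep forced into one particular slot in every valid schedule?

OffsitePrep can be 4pm (e.g. VendorCall in 7pm; Standup in 5pm; DesignReview in 6pm; OffsitePrep in 4pm; Sync in 3pm; Kickoff in 1pm; Roadmap in 2pm) or 5pm (e.g. Kickoff in 1pm, DesignReview in 6pm, OffsitePrep in 5pm, Sync in 3pm, VendorCall in 7pm, Roadmap in 2pm, Standup in 4pm).

No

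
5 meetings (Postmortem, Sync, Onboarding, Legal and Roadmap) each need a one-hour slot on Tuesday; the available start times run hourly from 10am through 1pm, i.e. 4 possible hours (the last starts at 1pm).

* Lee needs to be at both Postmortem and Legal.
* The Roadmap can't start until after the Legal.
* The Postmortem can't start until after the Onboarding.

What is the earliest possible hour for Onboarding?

Downstream work caps Onboarding at 12pm.
Onboarding at 10am is achievable: Onboarding=10am; Roadmap=11am; Sync=10am; Legal=10am; Postmortem=11am.

10am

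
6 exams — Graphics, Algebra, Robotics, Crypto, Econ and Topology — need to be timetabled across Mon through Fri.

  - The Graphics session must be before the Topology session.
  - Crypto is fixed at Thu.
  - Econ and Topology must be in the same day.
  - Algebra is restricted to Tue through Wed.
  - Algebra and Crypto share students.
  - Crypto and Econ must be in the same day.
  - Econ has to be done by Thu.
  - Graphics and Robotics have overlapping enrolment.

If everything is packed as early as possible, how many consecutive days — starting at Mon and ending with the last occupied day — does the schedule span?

The precedence chain requires at least 2 distinct days.
Crypto can't be placed before Thu — that is day 4 counting from Mon — so the schedule must run through at least 4 days.
4 works (last occupied day: Thu): for example Topology in Thu, Graphics in Mon, Econ in Thu, Algebra in Tue, Crypto in Thu, Robotics in Tue.

4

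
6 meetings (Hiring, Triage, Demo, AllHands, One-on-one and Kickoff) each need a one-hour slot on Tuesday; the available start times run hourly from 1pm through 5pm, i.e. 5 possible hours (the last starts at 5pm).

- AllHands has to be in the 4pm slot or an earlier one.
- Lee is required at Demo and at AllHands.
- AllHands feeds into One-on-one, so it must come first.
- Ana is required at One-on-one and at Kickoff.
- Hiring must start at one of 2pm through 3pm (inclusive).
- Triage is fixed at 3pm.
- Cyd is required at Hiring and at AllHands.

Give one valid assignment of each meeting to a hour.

One-on-one in 2pm; AllHands in 1pm; Kickoff in 1pm; Demo in 2pm; Triage in 3pm; Hiring in 2pm

Checking: AllHands(1pm) before One-on-one(2pm); One-on-one(2pm) != Kickoff(1pm); Demo(2pm) != AllHands(1pm); Hiring(2pm) != AllHands(1pm); Hiring=2pm in [2pm,3pm]; AllHands=1pm in [1pm,4pm]; Triage=3pm in [3pm,3pm].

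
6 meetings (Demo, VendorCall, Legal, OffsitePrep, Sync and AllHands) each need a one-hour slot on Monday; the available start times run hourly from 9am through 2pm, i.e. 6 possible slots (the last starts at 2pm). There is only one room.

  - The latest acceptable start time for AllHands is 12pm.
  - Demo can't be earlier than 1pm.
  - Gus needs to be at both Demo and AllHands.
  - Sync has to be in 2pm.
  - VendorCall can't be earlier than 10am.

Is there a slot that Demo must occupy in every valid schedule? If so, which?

Demo is available from 1pm.
So Demo is pinned to 1pm.

1pm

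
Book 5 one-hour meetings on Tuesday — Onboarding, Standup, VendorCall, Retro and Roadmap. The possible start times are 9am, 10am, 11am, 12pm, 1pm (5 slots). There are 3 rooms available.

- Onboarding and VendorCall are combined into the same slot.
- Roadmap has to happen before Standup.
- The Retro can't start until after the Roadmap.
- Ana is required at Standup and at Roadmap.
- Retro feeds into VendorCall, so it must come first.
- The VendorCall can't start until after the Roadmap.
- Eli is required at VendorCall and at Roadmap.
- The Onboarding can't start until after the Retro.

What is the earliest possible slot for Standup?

10am

Precedence pushes Standup to at least 10am.
Standup at 10am is achievable: VendorCall in 11am; Retro in 10am; Onboarding in 11am; Roadmap in 9am; Standup in 10am.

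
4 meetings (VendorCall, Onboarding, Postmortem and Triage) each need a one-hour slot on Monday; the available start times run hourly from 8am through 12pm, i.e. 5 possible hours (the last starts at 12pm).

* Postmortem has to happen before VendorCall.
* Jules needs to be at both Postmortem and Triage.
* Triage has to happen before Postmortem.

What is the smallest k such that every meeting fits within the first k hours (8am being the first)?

3 hours

The precedence chain requires at least 3 distinct hours.
3 works (last occupied hour: 10am): for example Onboarding in 8am; Postmortem in 9am; Triage in 8am; VendorCall in 10am.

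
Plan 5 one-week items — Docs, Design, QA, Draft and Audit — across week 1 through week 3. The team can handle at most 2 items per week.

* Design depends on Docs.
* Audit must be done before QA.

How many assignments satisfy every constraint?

15

Splitting on Docs: it can be week 1 (10), week 2 (5). Listing each branch's schedules as (Design, QA, Draft, Audit) by week number:
Docs=week 1: (2,2,3,1) (2,3,1,2) (2,3,2,1) (2,3,3,1) (2,3,3,2) (3,2,2,1) (3,2,3,1) (3,3,1,2) (3,3,2,1) (3,3,2,2) — 10.
Docs=week 2: (3,2,1,1) (3,2,3,1) (3,3,1,1) (3,3,1,2) (3,3,2,1) — 5.
Summing: 10 + 5 = 15.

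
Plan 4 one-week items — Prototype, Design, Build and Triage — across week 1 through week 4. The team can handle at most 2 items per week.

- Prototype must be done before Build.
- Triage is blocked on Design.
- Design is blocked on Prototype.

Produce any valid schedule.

Triage -> week 3; Build -> week 2; Prototype -> week 1; Design -> week 2

Checking: Prototype(week 1) before Build(week 2); Design(week 2) before Triage(week 3); Prototype(week 1) before Design(week 2); max 2 per week (cap 2).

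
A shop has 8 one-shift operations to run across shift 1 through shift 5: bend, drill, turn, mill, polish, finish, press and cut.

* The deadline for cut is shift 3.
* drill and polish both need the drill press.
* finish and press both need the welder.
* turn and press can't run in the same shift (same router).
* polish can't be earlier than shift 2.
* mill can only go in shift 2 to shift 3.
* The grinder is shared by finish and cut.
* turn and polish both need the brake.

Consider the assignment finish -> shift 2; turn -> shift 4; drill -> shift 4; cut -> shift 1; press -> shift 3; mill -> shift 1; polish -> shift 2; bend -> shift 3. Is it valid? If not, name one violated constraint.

No — it violates: mill can only go in shift 2 to shift 3

drill and polish both need the drill press — holds.
finish and press both need the welder — holds.
mill can only go in shift 2 to shift 3 — violated.
The grinder is shared by finish and cut — holds.
polish can't be earlier than shift 2 — holds.
The deadline for cut is shift 3 — holds.
turn and press can't run in the same shift (same router) — holds.
turn and polish both need the brake — holds.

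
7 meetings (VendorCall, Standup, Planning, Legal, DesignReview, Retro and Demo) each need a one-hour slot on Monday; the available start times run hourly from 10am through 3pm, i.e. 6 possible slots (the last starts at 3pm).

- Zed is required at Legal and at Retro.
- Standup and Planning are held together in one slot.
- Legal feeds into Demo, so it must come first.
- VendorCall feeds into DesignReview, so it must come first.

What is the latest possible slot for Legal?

Downstream work caps Legal at 2pm.
Legal at 2pm is achievable: Standup in 10am; Planning in 10am; Demo in 3pm; VendorCall in 10am; DesignReview in 11am; Retro in 10am; Legal in 2pm.

2pm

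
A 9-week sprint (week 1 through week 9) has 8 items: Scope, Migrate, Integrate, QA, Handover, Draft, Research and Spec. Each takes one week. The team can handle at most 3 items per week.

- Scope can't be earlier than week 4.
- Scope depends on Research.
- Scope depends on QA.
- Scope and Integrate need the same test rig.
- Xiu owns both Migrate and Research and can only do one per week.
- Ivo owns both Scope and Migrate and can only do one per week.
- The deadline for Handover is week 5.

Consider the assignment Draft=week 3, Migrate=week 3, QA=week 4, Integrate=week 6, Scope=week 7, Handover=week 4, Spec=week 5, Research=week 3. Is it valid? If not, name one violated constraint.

No — it violates: Xiu owns both Migrate and Research and can only do one per week

Xiu owns both Migrate and Research and can only do one per week — violated.
Scope and Integrate need the same test rig — holds.
The deadline for Handover is week 5 — holds.
Ivo owns both Scope and Migrate and can only do one per week — holds.
Scope depends on QA — holds.
Scope depends on Research — holds.
Scope can't be earlier than week 4 — holds.
The team can handle at most 3 items per week — holds.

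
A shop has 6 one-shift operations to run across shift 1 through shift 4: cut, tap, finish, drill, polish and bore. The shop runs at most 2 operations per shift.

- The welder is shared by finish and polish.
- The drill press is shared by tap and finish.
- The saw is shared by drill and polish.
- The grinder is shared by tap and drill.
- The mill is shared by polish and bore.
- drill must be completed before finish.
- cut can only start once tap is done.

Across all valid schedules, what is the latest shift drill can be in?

Downstream work caps drill at shift 3.
drill at shift 3 is achievable: tap=shift 1; drill=shift 3; bore=shift 2; finish=shift 4; cut=shift 2; polish=shift 1.

shift 3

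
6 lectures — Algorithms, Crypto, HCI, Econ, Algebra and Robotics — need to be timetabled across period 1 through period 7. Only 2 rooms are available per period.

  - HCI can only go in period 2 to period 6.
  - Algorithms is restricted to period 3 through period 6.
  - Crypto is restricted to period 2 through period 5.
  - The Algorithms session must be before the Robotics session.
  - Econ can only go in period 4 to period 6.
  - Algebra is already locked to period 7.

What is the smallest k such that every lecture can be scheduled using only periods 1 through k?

The precedence chain requires at least 2 distinct periods.
With at most 2 per period and 6 lectures, at least 3 periods are needed.
Algebra can't be placed before period 7, so the schedule must run through at least period 7.
7 works (last occupied period: period 7): for example HCI in period 2; Econ in period 4; Robotics in period 4; Algorithms in period 3; Algebra in period 7; Crypto in period 2.

7 periods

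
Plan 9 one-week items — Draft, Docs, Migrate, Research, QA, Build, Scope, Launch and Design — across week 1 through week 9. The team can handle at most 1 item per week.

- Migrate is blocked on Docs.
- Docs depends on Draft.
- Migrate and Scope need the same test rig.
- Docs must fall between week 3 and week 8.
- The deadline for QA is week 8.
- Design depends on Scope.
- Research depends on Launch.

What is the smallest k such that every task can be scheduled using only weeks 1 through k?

9 weeks

The precedence chain requires at least 3 distinct weeks.
With at most 1 per week and 9 tasks, at least 9 weeks are needed.
Propagating the time windows through the other constraints, Migrate can't land before week 4, so the schedule must run through at least week 4.
9 works (last occupied week: week 9): for example Research -> week 6, Migrate -> week 4, Design -> week 8, QA -> week 1, Docs -> week 3, Build -> week 9, Draft -> week 2, Launch -> week 5, Scope -> week 7.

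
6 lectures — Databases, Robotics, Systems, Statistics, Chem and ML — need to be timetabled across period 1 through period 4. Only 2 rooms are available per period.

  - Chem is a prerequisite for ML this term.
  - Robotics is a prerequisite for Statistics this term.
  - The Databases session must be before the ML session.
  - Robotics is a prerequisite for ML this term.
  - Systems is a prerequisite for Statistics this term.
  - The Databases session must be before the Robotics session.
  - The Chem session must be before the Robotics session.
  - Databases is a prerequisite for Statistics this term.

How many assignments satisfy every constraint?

16

Splitting on Databases: it can be period 1 (11), period 2 (5). Listing each branch's schedules as (Robotics, Systems, Statistics, Chem, ML) by period number:
Databases=period 1: (2,2,3,1,3) (2,2,3,1,4) (2,2,4,1,3) (2,2,4,1,4) (2,3,4,1,3) (2,3,4,1,4) (3,1,4,2,4) (3,2,4,1,4) (3,2,4,2,4) (3,3,4,1,4) (3,3,4,2,4) — 11.
Databases=period 2: (3,1,4,1,4) (3,1,4,2,4) (3,2,4,1,4) (3,3,4,1,4) (3,3,4,2,4) — 5.
Summing: 11 + 5 = 16.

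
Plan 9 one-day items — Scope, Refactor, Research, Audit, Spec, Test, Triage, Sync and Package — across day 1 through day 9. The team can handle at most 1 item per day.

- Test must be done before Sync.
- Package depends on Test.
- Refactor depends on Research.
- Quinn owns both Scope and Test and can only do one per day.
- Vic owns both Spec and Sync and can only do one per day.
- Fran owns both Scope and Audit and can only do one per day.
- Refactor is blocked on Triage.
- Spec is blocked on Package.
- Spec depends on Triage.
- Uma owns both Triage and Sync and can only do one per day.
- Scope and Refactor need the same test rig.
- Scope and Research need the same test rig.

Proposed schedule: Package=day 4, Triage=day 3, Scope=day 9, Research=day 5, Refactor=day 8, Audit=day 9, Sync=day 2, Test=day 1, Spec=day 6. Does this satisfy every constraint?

The team can handle at most 1 item per day — violated.
Spec is blocked on Package — holds.
Package depends on Test — holds.
Refactor is blocked on Triage — holds.
Uma owns both Triage and Sync and can only do one per day — holds.
Vic owns both Spec and Sync and can only do one per day — holds.
Quinn owns both Scope and Test and can only do one per day — holds.
Test must be done before Sync — holds.
Scope and Refactor need the same test rig — holds.
Spec depends on Triage — holds.
Scope and Research need the same test rig — holds.
Fran owns both Scope and Audit and can only do one per day — violated.
Refactor depends on Research — holds.

No — it violates: Fran owns both Scope and Audit and can only do one per day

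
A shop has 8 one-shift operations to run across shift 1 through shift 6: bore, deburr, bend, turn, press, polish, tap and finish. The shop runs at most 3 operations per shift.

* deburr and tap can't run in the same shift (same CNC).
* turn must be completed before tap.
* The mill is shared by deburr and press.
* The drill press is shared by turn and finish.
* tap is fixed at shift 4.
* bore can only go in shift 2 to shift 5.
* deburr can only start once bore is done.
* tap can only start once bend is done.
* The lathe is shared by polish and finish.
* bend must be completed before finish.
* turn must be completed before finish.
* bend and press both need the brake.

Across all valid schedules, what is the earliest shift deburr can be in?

Precedence pushes deburr to at least shift 3.
deburr at shift 3 is achievable: turn -> shift 1, tap -> shift 4, press -> shift 2, bend -> shift 1, finish -> shift 2, deburr -> shift 3, polish -> shift 1, bore -> shift 2.

shift 3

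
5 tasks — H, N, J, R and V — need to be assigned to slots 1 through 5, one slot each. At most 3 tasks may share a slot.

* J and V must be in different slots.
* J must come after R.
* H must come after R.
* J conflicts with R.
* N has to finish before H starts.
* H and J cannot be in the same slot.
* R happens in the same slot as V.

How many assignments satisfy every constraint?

55

Splitting on H: it can be 2 (3), 3 (10), 4 (18), 5 (24). Listing each branch's schedules as (N, J, R, V):
H=2: (1,3,1,1) (1,4,1,1) (1,5,1,1) — 3.
H=3: (1,2,1,1) (1,4,1,1) (1,4,2,2) (1,5,1,1) (1,5,2,2) (2,2,1,1) (2,4,1,1) (2,4,2,2) (2,5,1,1) (2,5,2,2) — 10.
H=4: (1,2,1,1) (1,3,1,1) (1,3,2,2) (1,5,1,1) (1,5,2,2) (1,5,3,3) (2,2,1,1) (2,3,1,1) (2,3,2,2) (2,5,1,1) (2,5,2,2) (2,5,3,3) (3,2,1,1) (3,3,1,1) (3,3,2,2) (3,5,1,1) (3,5,2,2) (3,5,3,3) — 18.
H=5: (1,2,1,1) (1,3,1,1) (1,3,2,2) (1,4,1,1) (1,4,2,2) (1,4,3,3) (2,2,1,1) (2,3,1,1) (2,3,2,2) (2,4,1,1) (2,4,2,2) (2,4,3,3) (3,2,1,1) (3,3,1,1) (3,3,2,2) (3,4,1,1) (3,4,2,2) (3,4,3,3) (4,2,1,1) (4,3,1,1) (4,3,2,2) (4,4,1,1) (4,4,2,2) (4,4,3,3) — 24.
Summing: 3 + 10 + 18 + 24 = 55.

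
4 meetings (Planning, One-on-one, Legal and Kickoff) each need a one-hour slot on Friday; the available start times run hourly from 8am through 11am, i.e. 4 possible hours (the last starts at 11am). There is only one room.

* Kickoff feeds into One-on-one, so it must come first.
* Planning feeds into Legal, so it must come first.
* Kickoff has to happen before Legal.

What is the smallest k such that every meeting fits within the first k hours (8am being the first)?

The precedence chain requires at least 2 distinct hours.
With at most 1 per hour and 4 meetings, at least 4 hours are needed.
4 works (last occupied hour: 11am): for example Planning in 9am; Legal in 10am; Kickoff in 8am; One-on-one in 11am.

4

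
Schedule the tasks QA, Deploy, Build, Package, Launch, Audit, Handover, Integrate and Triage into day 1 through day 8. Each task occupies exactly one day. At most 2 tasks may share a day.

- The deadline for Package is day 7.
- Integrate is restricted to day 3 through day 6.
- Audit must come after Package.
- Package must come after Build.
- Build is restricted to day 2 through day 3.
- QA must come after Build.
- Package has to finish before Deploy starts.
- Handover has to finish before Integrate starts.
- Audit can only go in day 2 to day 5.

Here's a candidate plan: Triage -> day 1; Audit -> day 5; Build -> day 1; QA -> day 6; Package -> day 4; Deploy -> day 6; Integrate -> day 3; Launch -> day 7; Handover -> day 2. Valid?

No. Build is restricted to day 2 through day 3 is not satisfied.

At most 2 tasks may share a day — holds.
QA must come after Build — holds.
Audit can only go in day 2 to day 5 — holds.
Build is restricted to day 2 through day 3 — violated.
Package must come after Build — holds.
Handover has to finish before Integrate starts — holds.
Audit must come after Package — holds.
Package has to finish before Deploy starts — holds.
Integrate is restricted to day 3 through day 6 — holds.
The deadline for Package is day 7 — holds.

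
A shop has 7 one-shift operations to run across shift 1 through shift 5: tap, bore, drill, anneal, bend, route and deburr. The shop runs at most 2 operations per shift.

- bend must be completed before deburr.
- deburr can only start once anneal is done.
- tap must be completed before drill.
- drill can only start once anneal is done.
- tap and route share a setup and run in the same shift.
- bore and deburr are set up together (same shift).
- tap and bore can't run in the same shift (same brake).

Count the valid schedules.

51

Splitting on tap: it can be shift 1 (17), shift 2 (17), shift 3 (12), shift 4 (5). Listing each branch's schedules as (bore, drill, anneal, bend, route, deburr) by shift number:
tap=shift 1: (3,4,2,2,1,3) (3,5,2,2,1,3) (4,3,2,2,1,4) (4,3,2,3,1,4) (4,5,2,2,1,4) (4,5,2,3,1,4) (4,5,3,2,1,4) (4,5,3,3,1,4) (5,3,2,2,1,5) (5,3,2,3,1,5) (5,3,2,4,1,5) (5,4,2,2,1,5) (5,4,2,3,1,5) (5,4,2,4,1,5) (5,4,3,2,1,5) (5,4,3,3,1,5) (5,4,3,4,1,5) — 17.
tap=shift 2: (3,4,1,1,2,3) (3,5,1,1,2,3) (4,3,1,1,2,4) (4,3,1,3,2,4) (4,5,1,1,2,4) (4,5,1,3,2,4) (4,5,3,1,2,4) (4,5,3,3,2,4) (5,3,1,1,2,5) (5,3,1,3,2,5) (5,3,1,4,2,5) (5,4,1,1,2,5) (5,4,1,3,2,5) (5,4,1,4,2,5) (5,4,3,1,2,5) (5,4,3,3,2,5) (5,4,3,4,2,5) — 17.
tap=shift 3: (2,4,1,1,3,2) (2,5,1,1,3,2) (4,5,1,1,3,4) (4,5,1,2,3,4) (4,5,2,1,3,4) (4,5,2,2,3,4) (5,4,1,1,3,5) (5,4,1,2,3,5) (5,4,1,4,3,5) (5,4,2,1,3,5) (5,4,2,2,3,5) (5,4,2,4,3,5) — 12.
tap=shift 4: (2,5,1,1,4,2) (3,5,1,1,4,3) (3,5,1,2,4,3) (3,5,2,1,4,3) (3,5,2,2,4,3) — 5.
Summing: 17 + 17 + 12 + 5 = 51.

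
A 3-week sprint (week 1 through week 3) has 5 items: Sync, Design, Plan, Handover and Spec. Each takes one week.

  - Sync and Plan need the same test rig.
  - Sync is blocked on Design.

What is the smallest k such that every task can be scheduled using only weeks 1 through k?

2 weeks

The precedence chain requires at least 2 distinct weeks.
2 works (last occupied week: week 2): for example Sync in week 2, Spec in week 1, Plan in week 1, Design in week 1, Handover in week 1.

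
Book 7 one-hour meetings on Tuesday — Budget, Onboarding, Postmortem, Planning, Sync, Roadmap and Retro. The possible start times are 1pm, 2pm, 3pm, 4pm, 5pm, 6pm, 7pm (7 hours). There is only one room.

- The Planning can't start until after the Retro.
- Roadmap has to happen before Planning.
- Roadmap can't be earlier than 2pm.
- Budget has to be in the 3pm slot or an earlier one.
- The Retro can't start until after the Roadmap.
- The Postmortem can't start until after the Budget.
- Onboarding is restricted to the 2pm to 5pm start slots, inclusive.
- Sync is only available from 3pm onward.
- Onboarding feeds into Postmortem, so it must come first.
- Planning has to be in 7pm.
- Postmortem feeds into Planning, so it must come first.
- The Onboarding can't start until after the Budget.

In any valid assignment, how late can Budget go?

1pm

Budget's own window allows nothing later than 3pm.
Budget at 1pm is achievable: Retro in 6pm; Postmortem in 5pm; Sync in 3pm; Budget in 1pm; Roadmap in 4pm; Planning in 7pm; Onboarding in 2pm.
Nothing later works — the capacity limit rule out every hour after 1pm.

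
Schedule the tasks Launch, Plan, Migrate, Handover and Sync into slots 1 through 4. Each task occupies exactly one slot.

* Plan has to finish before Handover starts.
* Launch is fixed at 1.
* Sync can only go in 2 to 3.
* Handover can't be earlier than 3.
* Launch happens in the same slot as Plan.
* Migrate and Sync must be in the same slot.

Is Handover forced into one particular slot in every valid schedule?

No

Handover can be 3 (e.g. Migrate -> 2; Handover -> 3; Launch -> 1; Plan -> 1; Sync -> 2) or 4 (e.g. Launch in 1, Migrate in 2, Handover in 4, Sync in 2, Plan in 1).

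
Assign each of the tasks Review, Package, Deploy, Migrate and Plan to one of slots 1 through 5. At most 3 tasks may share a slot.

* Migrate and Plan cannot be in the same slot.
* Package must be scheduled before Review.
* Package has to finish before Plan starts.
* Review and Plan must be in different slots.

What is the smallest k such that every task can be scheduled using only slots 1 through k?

3 slots

The precedence chain requires at least 2 distinct slots.
With at most 3 per slot and 5 tasks, at least 2 slots are needed.
Could 2 slots be enough, i.e. nothing placed later than 2? No: Review must come after Package (at 1 or later) → {2}; Package must come before Review (at 2 or earlier) → {1}; Plan must come after Package (at 1 or later) → {2}; Plan can't share with Review (2) → nothing is left.
So 2 slots is not enough.
3 works (last occupied slot: 3): for example Package=1; Plan=3; Migrate=1; Deploy=1; Review=2.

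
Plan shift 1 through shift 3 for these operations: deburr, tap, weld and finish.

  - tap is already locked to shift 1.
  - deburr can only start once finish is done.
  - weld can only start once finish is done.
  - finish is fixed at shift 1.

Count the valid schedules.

Enumerating: weld=shift 2, finish=shift 1, tap=shift 1, deburr=shift 2 | finish=shift 1; weld=shift 3; deburr=shift 2; tap=shift 1 | deburr=shift 3, tap=shift 1, finish=shift 1, weld=shift 2 | finish in shift 1; deburr in shift 3; tap in shift 1; weld in shift 3.

4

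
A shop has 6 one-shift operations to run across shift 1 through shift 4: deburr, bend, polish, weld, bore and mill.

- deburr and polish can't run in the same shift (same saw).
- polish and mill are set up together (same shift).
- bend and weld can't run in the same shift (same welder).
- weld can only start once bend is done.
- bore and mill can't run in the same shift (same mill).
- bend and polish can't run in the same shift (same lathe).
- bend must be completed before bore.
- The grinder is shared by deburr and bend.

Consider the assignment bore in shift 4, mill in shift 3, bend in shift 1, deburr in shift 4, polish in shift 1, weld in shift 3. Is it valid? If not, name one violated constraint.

No. bend and polish can't run in the same shift (same lathe) is not satisfied.

The grinder is shared by deburr and bend — holds.
polish and mill are set up together (same shift) — violated.
bend must be completed before bore — holds.
bend and weld can't run in the same shift (same welder) — holds.
deburr and polish can't run in the same shift (same saw) — holds.
bore and mill can't run in the same shift (same mill) — holds.
weld can only start once bend is done — holds.
bend and polish can't run in the same shift (same lathe) — violated.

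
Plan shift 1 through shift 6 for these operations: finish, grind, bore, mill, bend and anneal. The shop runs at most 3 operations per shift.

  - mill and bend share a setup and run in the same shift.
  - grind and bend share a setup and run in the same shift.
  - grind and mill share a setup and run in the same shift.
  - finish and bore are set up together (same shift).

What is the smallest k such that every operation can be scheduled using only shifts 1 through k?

2

With at most 3 per shift and 6 operations, at least 2 shifts are needed.
2 works (last occupied shift: shift 2): for example anneal=shift 1, finish=shift 1, bore=shift 1, mill=shift 2, bend=shift 2, grind=shift 2.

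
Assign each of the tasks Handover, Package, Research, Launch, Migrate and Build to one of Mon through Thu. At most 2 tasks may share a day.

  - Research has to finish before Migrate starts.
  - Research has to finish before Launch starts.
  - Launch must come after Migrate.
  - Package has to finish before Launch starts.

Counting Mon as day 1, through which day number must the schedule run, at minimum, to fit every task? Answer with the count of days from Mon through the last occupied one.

3

The precedence chain requires at least 3 distinct days.
With at most 2 per day and 6 tasks, at least 3 days are needed.
3 works (last occupied day: Wed): for example Build=Wed, Research=Mon, Package=Mon, Handover=Tue, Launch=Wed, Migrate=Tue.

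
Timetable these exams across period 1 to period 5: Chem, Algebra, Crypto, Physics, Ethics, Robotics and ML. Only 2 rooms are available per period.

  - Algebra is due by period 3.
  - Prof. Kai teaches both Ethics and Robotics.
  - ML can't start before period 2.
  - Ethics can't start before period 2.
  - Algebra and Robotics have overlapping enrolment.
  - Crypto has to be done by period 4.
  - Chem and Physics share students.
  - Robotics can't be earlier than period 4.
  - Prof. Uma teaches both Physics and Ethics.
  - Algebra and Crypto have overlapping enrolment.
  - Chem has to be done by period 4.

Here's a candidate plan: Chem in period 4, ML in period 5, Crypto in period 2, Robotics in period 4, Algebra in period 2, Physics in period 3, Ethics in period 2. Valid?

No — it violates: Algebra and Crypto have overlapping enrolment

Crypto has to be done by period 4 — holds.
Algebra and Crypto have overlapping enrolment — violated.
Chem has to be done by period 4 — holds.
Prof. Kai teaches both Ethics and Robotics — holds.
Algebra and Robotics have overlapping enrolment — holds.
ML can't start before period 2 — holds.
Prof. Uma teaches both Physics and Ethics — holds.
Algebra is due by period 3 — holds.
Chem and Physics share students — holds.
Ethics can't start before period 2 — holds.
Robotics can't be earlier than period 4 — holds.
Only 2 rooms are available per period — violated.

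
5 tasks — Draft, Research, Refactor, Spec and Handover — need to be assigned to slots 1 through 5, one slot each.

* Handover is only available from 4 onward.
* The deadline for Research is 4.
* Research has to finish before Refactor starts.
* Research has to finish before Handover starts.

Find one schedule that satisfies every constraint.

Research -> 1, Draft -> 1, Spec -> 1, Handover -> 4, Refactor -> 2

Checking: Research(1) before Refactor(2); Research(1) before Handover(4); Research=1 in [1,4]; Handover=4 in [4,5].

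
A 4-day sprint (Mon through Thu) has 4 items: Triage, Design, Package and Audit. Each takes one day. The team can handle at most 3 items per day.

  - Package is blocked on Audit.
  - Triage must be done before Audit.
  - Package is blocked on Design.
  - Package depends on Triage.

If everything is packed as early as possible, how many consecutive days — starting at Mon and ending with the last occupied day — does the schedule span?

The precedence chain requires at least 3 distinct days.
With at most 3 per day and 4 tasks, at least 2 days are needed.
3 works (last occupied day: Wed): for example Audit in Tue, Triage in Mon, Design in Mon, Package in Wed.

3 days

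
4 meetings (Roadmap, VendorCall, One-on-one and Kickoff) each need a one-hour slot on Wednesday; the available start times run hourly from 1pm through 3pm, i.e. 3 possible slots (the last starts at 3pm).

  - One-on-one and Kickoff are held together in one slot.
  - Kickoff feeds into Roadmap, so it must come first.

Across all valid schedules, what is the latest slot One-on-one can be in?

2pm

One-on-one must be in the same slot as Kickoff, which can't be after 2pm, so One-on-one is at most 2pm.
One-on-one at 2pm is achievable: One-on-one -> 2pm, VendorCall -> 1pm, Roadmap -> 3pm, Kickoff -> 2pm.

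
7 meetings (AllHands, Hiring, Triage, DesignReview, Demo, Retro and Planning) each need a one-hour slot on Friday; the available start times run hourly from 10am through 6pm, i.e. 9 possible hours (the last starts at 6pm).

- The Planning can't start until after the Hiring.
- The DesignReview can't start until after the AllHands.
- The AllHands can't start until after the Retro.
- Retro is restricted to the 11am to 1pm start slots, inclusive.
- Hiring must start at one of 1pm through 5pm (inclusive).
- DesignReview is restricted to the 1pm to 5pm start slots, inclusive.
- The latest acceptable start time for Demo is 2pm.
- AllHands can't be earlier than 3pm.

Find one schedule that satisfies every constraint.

Hiring=1pm; Demo=10am; Planning=2pm; AllHands=3pm; DesignReview=4pm; Retro=11am; Triage=10am

Checking: Hiring(1pm) before Planning(2pm); AllHands(3pm) before DesignReview(4pm); Retro(11am) before AllHands(3pm); Retro=11am in [11am,1pm]; Hiring=1pm in [1pm,5pm]; DesignReview=4pm in [1pm,5pm]; AllHands=3pm in [3pm,6pm]; Demo=10am in [10am,2pm].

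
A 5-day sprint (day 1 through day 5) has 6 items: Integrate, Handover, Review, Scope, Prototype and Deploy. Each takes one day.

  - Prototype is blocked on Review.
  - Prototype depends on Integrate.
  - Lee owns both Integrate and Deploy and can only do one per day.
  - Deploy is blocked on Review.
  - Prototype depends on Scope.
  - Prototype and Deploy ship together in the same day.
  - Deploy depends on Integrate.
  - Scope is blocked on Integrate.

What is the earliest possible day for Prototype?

Precedence pushes Prototype to at least day 3.
Prototype at day 3 is achievable: Integrate in day 1, Review in day 1, Deploy in day 3, Handover in day 1, Scope in day 2, Prototype in day 3.

day 3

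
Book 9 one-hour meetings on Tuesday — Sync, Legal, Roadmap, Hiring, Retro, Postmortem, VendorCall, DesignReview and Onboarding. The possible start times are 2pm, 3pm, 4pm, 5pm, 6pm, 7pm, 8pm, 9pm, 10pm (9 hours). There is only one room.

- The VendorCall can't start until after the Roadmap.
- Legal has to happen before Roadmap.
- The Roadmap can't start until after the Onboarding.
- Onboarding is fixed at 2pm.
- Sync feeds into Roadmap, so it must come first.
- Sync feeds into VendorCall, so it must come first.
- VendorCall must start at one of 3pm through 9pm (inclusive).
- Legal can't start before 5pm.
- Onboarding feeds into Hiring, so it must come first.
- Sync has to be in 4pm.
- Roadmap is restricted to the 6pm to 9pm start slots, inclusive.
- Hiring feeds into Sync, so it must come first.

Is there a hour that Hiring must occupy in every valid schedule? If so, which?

Onboarding is fixed at 2pm and must come before Hiring, so Hiring is at least 3pm.
Sync is fixed at 4pm and must come after Hiring, so Hiring is at most 3pm.
So Hiring must be 3pm.

3pm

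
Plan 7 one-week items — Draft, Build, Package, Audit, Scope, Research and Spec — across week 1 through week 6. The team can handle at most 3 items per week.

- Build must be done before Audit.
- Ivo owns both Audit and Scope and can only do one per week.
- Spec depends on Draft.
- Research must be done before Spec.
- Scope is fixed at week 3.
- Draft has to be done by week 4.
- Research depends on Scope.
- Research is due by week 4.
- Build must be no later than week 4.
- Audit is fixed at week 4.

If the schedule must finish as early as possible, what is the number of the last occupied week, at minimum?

The precedence chain requires at least 3 distinct weeks.
With at most 3 per week and 7 tasks, at least 3 weeks are needed.
Propagating the time windows through the other constraints, Spec can't land before week 5, so the schedule must run through at least week 5.
5 works (last occupied week: week 5): for example Build=week 1; Draft=week 1; Audit=week 4; Spec=week 5; Scope=week 3; Research=week 4; Package=week 1.

week 5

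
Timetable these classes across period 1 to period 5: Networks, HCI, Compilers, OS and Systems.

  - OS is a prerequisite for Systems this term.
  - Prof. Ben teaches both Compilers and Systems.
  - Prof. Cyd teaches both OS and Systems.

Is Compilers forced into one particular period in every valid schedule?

No

Compilers can be period 1 (e.g. OS=period 1, HCI=period 1, Systems=period 2, Compilers=period 1, Networks=period 1) or period 2 (e.g. Compilers=period 2; Systems=period 3; HCI=period 1; Networks=period 1; OS=period 1).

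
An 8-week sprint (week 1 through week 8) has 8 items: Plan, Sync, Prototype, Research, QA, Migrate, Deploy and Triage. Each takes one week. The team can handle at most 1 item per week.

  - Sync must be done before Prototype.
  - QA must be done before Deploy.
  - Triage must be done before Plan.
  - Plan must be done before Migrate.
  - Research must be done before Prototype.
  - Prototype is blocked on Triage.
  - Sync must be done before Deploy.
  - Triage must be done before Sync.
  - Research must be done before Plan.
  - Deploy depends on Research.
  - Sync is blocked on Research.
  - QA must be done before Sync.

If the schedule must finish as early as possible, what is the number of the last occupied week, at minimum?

week 8

The precedence chain requires at least 3 distinct weeks.
With at most 1 per week and 8 tasks, at least 8 weeks are needed.
8 works (last occupied week: week 8): for example Plan=week 5, Deploy=week 7, Prototype=week 6, QA=week 3, Triage=week 2, Research=week 1, Sync=week 4, Migrate=week 8.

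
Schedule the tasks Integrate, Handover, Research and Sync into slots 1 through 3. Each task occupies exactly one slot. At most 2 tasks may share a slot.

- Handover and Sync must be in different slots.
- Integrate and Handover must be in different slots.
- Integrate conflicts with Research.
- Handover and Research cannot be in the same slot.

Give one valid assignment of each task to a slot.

Integrate=1, Sync=1, Research=3, Handover=2

Checking: Handover(2) != Research(3); Handover(2) != Sync(1); Integrate(1) != Handover(2); Integrate(1) != Research(3); max 2 per slot (cap 2).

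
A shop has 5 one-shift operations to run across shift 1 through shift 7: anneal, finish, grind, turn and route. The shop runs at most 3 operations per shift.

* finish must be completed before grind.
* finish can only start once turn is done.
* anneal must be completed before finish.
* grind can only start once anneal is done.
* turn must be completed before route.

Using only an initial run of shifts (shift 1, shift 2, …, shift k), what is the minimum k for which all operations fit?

The precedence chain requires at least 3 distinct shifts.
With at most 3 per shift and 5 operations, at least 2 shifts are needed.
3 works (last occupied shift: shift 3): for example turn -> shift 1; grind -> shift 3; finish -> shift 2; route -> shift 2; anneal -> shift 1.

3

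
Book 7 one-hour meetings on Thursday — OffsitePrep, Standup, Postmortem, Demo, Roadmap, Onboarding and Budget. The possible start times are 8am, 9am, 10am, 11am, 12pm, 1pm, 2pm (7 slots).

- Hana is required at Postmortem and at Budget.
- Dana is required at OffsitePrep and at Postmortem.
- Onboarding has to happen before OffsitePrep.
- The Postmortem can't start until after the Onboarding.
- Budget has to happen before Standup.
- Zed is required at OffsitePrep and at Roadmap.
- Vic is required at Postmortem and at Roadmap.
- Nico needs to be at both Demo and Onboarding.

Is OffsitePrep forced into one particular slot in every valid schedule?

OffsitePrep can be 9am (e.g. Demo=9am, Postmortem=10am, OffsitePrep=9am, Standup=9am, Roadmap=8am, Budget=8am, Onboarding=8am) or 10am (e.g. Budget in 8am, Postmortem in 9am, Onboarding in 8am, OffsitePrep in 10am, Demo in 9am, Standup in 9am, Roadmap in 8am).

No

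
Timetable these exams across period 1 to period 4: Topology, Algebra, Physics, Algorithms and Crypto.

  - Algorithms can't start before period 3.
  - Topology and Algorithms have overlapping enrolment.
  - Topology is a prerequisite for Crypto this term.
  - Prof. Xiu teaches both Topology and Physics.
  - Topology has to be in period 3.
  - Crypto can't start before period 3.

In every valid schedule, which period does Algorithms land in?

period 4

Algorithms's window is period 3–period 4.
Topology is fixed at period 3, and Algorithms can't share a period with Topology.
So Algorithms must be period 4.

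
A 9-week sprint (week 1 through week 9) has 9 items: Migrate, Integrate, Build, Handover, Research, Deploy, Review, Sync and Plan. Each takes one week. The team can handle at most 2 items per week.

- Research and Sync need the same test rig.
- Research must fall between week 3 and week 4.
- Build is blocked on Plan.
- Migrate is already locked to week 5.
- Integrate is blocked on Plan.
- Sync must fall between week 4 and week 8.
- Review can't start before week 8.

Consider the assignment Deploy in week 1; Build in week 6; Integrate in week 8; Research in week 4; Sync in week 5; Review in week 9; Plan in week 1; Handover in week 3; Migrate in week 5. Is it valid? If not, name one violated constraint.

Yes, all constraints hold

Research must fall between week 3 and week 4 — holds.
Research and Sync need the same test rig — holds.
Sync must fall between week 4 and week 8 — holds.
The team can handle at most 2 items per week — holds.
Migrate is already locked to week 5 — holds.
Integrate is blocked on Plan — holds.
Build is blocked on Plan — holds.
Review can't start before week 8 — holds.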